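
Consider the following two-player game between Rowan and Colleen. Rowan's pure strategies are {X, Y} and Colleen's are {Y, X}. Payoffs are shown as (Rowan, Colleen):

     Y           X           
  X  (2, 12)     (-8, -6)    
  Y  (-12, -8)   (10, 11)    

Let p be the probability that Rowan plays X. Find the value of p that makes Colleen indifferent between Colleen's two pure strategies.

In a mixed equilibrium Colleen is indifferent between Y and X; this condition fixes p.
  Colleen's payoff to Y: p·12 + (1−p)·(-8) = 20p - 8
  Colleen's payoff to X: p·(-6) + (1−p)·11 = -17p + 11
  20p - 8 = -17p + 11  ⇒  37p = 19  ⇒  p = 19/37.

p = 19/37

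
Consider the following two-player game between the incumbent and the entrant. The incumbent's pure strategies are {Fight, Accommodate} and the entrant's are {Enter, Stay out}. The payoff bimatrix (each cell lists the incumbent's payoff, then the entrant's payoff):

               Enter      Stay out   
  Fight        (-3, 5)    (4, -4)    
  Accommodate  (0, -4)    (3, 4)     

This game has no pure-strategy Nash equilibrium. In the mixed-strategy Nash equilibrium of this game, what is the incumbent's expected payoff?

9/4

Set the incumbent's expected payoff from Fight equal to that from Accommodate:
  the incumbent's payoff to Fight: q·(-3) + (1−q)·4 = -7q + 4
  the incumbent's payoff to Accommodate: q·0 + (1−q)·3 = -3q + 3
  -7q + 4 = -3q + 3  ⇒  -4q = -1  ⇒  q = 1/4.
At equilibrium the incumbent is indifferent across rows, so the incumbent's payoff equals the payoff from Fight: (1/4)·(-3) + (3/4)·4 = 9/4.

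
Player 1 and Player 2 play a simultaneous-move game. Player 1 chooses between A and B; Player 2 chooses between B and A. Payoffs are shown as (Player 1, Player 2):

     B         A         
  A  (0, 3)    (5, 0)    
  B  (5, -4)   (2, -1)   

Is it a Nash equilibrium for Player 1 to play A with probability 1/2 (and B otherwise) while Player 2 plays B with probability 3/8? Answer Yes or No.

Check Player 2's indifference given Player 1's mix p = 1/2:
  payoff from B = -1/2; payoff from A = -1/2 — equal.
Check Player 1's indifference given Player 2's mix q = 3/8:
  payoff from A = 25/8; payoff from B = 25/8 — equal.
Both players are indifferent, so neither can profitably deviate.

Yes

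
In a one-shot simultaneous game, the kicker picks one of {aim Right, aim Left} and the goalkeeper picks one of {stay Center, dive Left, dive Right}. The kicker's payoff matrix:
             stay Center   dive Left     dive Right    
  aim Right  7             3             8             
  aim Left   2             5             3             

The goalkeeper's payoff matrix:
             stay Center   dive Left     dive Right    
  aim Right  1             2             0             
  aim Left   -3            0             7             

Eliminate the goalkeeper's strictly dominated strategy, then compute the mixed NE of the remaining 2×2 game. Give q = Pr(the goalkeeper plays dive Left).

q = 5/7

The goalkeeper's strategy stay Center is strictly dominated by dive Left: 2 > 1 and 0 > -3. Eliminate stay Center.
In a mixed equilibrium the kicker is indifferent between aim Right and aim Left; this condition fixes q.
  the kicker's payoff to aim Right: q·3 + (1−q)·8 = -5q + 8
  the kicker's payoff to aim Left: q·5 + (1−q)·3 = 2q + 3
  -5q + 8 = 2q + 3  ⇒  -7q = -5  ⇒  q = 5/7.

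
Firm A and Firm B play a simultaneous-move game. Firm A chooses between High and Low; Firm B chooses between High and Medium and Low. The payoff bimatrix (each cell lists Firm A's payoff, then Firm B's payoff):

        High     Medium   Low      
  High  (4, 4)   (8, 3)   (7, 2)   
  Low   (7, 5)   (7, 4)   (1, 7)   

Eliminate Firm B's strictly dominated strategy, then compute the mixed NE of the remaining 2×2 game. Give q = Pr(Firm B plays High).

Firm B's strategy Medium is strictly dominated by High: 4 > 3 and 5 > 4. Eliminate Medium.
Firm A's indifference between High and Low determines Firm B's mixing probability q:
  Firm A's expected payoff from High: q·4 + (1−q)·7 = -3q + 7
  Firm A's expected payoff from Low: q·7 + (1−q)·1 = 6q + 1
  -3q + 7 = 6q + 1  ⇒  -9q = -6  ⇒  q = 2/3.

q = 2/3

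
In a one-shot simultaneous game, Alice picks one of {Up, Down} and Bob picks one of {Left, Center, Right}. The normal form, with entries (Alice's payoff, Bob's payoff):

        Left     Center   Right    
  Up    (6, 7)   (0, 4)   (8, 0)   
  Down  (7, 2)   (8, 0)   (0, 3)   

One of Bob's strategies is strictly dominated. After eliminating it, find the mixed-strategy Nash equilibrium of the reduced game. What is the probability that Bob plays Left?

q = 8/9

Bob's strategy Center is strictly dominated by Left: 7 > 4 and 2 > 0. Eliminate Center.
For Alice to be willing to mix, Alice must be indifferent between Up and Down, which pins down Bob's mix.
  Alice's payoff to Up: q·6 + (1−q)·8 = -2q + 8
  Alice's payoff to Down: q·7 + (1−q)·0 = 7q
  -2q + 8 = 7q  ⇒  -9q = -8  ⇒  q = 8/9.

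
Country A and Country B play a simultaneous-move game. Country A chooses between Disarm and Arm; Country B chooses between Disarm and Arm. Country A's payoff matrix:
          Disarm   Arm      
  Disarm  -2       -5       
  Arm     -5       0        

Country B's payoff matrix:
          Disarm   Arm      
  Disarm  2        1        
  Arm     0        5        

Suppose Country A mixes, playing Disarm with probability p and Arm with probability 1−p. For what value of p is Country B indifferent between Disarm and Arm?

Set Country B's expected payoff from Disarm equal to that from Arm:
  Country B's expected payoff from Disarm: p·2 + (1−p)·0 = 2p
  Country B's expected payoff from Arm: p·1 + (1−p)·5 = -4p + 5
  2p = -4p + 5  ⇒  6p = 5  ⇒  p = 5/6.

p = 5/6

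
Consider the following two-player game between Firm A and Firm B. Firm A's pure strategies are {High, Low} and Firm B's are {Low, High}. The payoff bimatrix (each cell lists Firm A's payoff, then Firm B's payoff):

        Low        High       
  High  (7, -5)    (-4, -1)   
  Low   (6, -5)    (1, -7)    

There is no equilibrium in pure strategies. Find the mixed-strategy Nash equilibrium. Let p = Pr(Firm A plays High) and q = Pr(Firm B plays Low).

In a mixed equilibrium Firm B is indifferent between Low and High; this condition fixes p.
  Firm B's payoff from Low: p·(-5) + (1−p)·(-5) = -5
  Firm B's payoff from High: p·(-1) + (1−p)·(-7) = 6p - 7
  -5 = 6p - 7  ⇒  -6p = -2  ⇒  p = 1/3.
For Firm A to be willing to mix, Firm A must be indifferent between High and Low, which pins down Firm B's mix.
  Firm A's payoff from High: q·7 + (1−q)·(-4) = 11q - 4
  Firm A's payoff from Low: q·6 + (1−q)·1 = 5q + 1
  11q - 4 = 5q + 1  ⇒  6q = 5  ⇒  q = 5/6.

p = 1/3, q = 5/6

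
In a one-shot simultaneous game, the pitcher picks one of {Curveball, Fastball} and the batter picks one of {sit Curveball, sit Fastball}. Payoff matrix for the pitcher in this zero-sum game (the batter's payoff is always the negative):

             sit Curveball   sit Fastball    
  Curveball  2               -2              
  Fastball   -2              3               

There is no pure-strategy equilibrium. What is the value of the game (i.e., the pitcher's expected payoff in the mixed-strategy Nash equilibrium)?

For the pitcher to be willing to mix, the pitcher must be indifferent between Curveball and Fastball, which pins down the batter's mix.
  the pitcher's payoff from Curveball: q·2 + (1−q)·(-2) = 4q - 2
  the pitcher's payoff from Fastball: q·(-2) + (1−q)·3 = -5q + 3
  4q - 2 = -5q + 3  ⇒  9q = 5  ⇒  q = 5/9.
The value is the pitcher's expected payoff against this mix (using Curveball): (5/9)·2 + (4/9)·(-2) = 2/9.

v = 2/9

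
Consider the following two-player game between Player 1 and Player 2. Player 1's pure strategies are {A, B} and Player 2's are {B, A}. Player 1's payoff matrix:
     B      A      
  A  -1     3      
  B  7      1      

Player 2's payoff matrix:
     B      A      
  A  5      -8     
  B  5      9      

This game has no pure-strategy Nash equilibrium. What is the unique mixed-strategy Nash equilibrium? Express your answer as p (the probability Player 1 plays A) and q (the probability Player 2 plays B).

Player 1's mix must leave Player 2 indifferent between B and A.
  Player 2's payoff from B: p·5 + (1−p)·5 = 5
  Player 2's payoff from A: p·(-8) + (1−p)·9 = -17p + 9
  5 = -17p + 9  ⇒  17p = 4  ⇒  p = 4/17.
In a mixed equilibrium Player 1 is indifferent between A and B; this condition fixes q.
  Player 1's payoff from A: q·(-1) + (1−q)·3 = -4q + 3
  Player 1's payoff from B: q·7 + (1−q)·1 = 6q + 1
  -4q + 3 = 6q + 1  ⇒  -10q = -2  ⇒  q = 1/5.

p = 4/17, q = 1/5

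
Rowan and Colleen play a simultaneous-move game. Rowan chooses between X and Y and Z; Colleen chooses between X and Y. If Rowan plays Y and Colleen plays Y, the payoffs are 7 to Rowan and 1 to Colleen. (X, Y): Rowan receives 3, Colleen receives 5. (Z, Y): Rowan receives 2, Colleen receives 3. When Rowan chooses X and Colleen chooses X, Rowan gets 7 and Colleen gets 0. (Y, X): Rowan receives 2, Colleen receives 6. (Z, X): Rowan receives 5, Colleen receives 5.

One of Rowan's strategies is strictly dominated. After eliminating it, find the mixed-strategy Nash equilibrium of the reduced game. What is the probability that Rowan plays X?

Rowan's strategy Z is strictly dominated by X: 7 > 5 and 3 > 2. Eliminate Z.
Colleen's indifference between X and Y determines Rowan's mixing probability p:
  Colleen's expected payoff from X: p·0 + (1−p)·6 = -6p + 6
  Colleen's expected payoff from Y: p·5 + (1−p)·1 = 4p + 1
  -6p + 6 = 4p + 1  ⇒  -10p = -5  ⇒  p = 1/2.

p = 1/2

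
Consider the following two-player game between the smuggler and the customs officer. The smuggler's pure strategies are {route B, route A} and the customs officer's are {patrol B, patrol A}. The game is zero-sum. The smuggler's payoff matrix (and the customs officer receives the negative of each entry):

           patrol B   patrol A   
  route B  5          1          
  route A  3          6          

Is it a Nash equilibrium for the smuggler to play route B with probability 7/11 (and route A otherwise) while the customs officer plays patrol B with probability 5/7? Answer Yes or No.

Given the smuggler's mix p = 7/11, the customs officer's payoff from patrol B is -47/11 but from patrol A is -31/11. The customs officer strictly prefers patrol A, so the customs officer would not mix.
So the proposed profile is not a Nash equilibrium.

No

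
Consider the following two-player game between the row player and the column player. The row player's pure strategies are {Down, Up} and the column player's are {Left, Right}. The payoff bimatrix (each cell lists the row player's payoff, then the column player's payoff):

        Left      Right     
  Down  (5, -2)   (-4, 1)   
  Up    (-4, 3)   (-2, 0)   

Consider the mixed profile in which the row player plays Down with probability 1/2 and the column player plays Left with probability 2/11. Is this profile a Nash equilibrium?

Yes

Check the column player's indifference given the row player's mix p = 1/2:
  payoff from Left = 1/2; payoff from Right = 1/2 — equal.
Check the row player's indifference given the column player's mix q = 2/11:
  payoff from Down = -26/11; payoff from Up = -26/11 — equal.
Both players are indifferent, so neither can profitably deviate.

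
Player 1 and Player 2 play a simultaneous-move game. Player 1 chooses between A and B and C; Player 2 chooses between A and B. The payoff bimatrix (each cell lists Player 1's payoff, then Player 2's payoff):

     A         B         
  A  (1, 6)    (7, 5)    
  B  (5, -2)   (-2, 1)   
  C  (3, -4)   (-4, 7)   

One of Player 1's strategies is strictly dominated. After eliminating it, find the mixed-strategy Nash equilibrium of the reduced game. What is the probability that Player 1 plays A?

Player 1's strategy C is strictly dominated by B: 5 > 3 and -2 > -4. Eliminate C.
Player 1's mix must leave Player 2 indifferent between A and B.
  Player 2's payoff from A: p·6 + (1−p)·(-2) = 8p - 2
  Player 2's payoff from B: p·5 + (1−p)·1 = 4p + 1
  8p - 2 = 4p + 1  ⇒  4p = 3  ⇒  p = 3/4.

p = 3/4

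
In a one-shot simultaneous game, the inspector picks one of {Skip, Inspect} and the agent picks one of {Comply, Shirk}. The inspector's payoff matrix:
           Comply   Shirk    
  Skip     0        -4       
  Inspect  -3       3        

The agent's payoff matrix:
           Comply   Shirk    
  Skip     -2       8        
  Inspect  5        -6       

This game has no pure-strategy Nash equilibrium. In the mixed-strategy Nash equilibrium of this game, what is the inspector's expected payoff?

In a mixed equilibrium the inspector is indifferent between Skip and Inspect; this condition fixes q.
  the inspector's payoff from Skip: q·0 + (1−q)·(-4) = 4q - 4
  the inspector's payoff from Inspect: q·(-3) + (1−q)·3 = -6q + 3
  4q - 4 = -6q + 3  ⇒  10q = 7  ⇒  q = 7/10.
At equilibrium the inspector is indifferent across rows, so the inspector's payoff equals the payoff from Skip: (7/10)·0 + (3/10)·(-4) = -6/5.

-6/5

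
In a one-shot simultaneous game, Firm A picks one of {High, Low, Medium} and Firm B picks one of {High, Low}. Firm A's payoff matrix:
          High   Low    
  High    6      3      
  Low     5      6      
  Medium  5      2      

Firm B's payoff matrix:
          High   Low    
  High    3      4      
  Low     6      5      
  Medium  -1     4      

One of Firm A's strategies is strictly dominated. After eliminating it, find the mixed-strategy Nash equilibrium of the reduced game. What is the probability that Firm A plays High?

Firm A's strategy Medium is strictly dominated by High: 6 > 5 and 3 > 2. Eliminate Medium.
Set Firm B's expected payoff from High equal to that from Low:
  Firm B's expected payoff from High: p·3 + (1−p)·6 = -3p + 6
  Firm B's expected payoff from Low: p·4 + (1−p)·5 = -p + 5
  -3p + 6 = -p + 5  ⇒  -2p = -1  ⇒  p = 1/2.

p = 1/2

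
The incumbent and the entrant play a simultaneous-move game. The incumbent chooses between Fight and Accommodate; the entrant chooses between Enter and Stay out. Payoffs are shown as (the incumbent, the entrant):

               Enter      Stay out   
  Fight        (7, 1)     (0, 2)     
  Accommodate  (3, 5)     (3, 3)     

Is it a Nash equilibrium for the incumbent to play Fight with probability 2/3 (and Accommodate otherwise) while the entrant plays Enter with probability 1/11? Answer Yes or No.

No

Given the entrant's mix q = 1/11, the incumbent's payoff from Fight is 7/11 but from Accommodate is 3. The incumbent strictly prefers Accommodate, so the incumbent would not mix.
So the proposed profile is not a Nash equilibrium.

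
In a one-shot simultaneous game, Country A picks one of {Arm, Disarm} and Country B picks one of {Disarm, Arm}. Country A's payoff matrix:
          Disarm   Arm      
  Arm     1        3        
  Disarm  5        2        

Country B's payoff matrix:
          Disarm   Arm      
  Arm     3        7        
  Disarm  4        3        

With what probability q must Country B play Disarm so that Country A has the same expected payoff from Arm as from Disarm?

Country B's mix must leave Country A indifferent between Arm and Disarm.
  Country A's expected payoff from Arm: q·1 + (1−q)·3 = -2q + 3
  Country A's expected payoff from Disarm: q·5 + (1−q)·2 = 3q + 2
  -2q + 3 = 3q + 2  ⇒  -5q = -1  ⇒  q = 1/5.

q = 1/5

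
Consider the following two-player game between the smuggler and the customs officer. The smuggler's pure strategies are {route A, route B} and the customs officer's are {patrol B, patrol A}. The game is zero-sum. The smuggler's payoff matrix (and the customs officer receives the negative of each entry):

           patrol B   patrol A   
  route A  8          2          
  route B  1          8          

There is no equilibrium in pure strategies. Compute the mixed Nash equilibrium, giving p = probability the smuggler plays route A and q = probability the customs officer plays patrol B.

For the customs officer to be willing to mix, the customs officer must be indifferent between patrol B and patrol A, which pins down the smuggler's mix.
  the customs officer's payoff from patrol B: p·(-8) + (1−p)·(-1) = -7p - 1
  the customs officer's payoff from patrol A: p·(-2) + (1−p)·(-8) = 6p - 8
  -7p - 1 = 6p - 8  ⇒  -13p = -7  ⇒  p = 7/13.
The smuggler's indifference between route A and route B determines the customs officer's mixing probability q:
  the smuggler's expected payoff from route A: q·8 + (1−q)·2 = 6q + 2
  the smuggler's expected payoff from route B: q·1 + (1−q)·8 = -7q + 8
  6q + 2 = -7q + 8  ⇒  13q = 6  ⇒  q = 6/13.

p = 7/13, q = 6/13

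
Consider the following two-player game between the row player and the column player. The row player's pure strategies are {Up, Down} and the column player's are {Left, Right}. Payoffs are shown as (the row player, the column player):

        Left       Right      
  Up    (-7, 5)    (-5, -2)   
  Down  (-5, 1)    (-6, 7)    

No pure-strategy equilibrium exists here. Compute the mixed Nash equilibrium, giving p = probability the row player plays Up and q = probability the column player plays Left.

p = 6/13, q = 1/3

In a mixed equilibrium the column player is indifferent between Left and Right; this condition fixes p.
  the column player's expected payoff from Left: p·5 + (1−p)·1 = 4p + 1
  the column player's expected payoff from Right: p·(-2) + (1−p)·7 = -9p + 7
  4p + 1 = -9p + 7  ⇒  13p = 6  ⇒  p = 6/13.
For the row player to be willing to mix, the row player must be indifferent between Up and Down, which pins down the column player's mix.
  the row player's payoff to Up: q·(-7) + (1−q)·(-5) = -2q - 5
  the row player's payoff to Down: q·(-5) + (1−q)·(-6) = q - 6
  -2q - 5 = q - 6  ⇒  -3q = -1  ⇒  q = 1/3.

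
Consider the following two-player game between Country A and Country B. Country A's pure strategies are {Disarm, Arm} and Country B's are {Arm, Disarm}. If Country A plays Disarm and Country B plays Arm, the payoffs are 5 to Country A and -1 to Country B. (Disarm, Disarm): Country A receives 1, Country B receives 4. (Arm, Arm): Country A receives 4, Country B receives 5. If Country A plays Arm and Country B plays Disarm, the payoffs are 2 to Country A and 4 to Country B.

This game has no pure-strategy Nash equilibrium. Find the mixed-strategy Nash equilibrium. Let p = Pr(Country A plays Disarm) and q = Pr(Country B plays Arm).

p = 1/6, q = 1/2

In a mixed equilibrium Country B is indifferent between Arm and Disarm; this condition fixes p.
  Country B's payoff to Arm: p·(-1) + (1−p)·5 = -6p + 5
  Country B's payoff to Disarm: p·4 + (1−p)·4 = 4
  -6p + 5 = 4  ⇒  -6p = -1  ⇒  p = 1/6.
Country B's mix must leave Country A indifferent between Disarm and Arm.
  Country A's expected payoff from Disarm: q·5 + (1−q)·1 = 4q + 1
  Country A's expected payoff from Arm: q·4 + (1−q)·2 = 2q + 2
  4q + 1 = 2q + 2  ⇒  2q = 1  ⇒  q = 1/2.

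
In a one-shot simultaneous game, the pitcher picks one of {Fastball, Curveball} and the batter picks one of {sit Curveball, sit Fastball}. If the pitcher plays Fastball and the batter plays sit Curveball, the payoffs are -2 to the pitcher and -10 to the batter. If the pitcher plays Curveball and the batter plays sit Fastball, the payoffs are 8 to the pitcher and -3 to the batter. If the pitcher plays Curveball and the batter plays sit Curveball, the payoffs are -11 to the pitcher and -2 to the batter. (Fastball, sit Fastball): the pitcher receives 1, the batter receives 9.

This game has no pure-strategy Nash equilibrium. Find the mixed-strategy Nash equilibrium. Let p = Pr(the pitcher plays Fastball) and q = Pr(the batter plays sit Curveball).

The batter's indifference between sit Curveball and sit Fastball determines the pitcher's mixing probability p:
  the batter's expected payoff from sit Curveball: p·(-10) + (1−p)·(-2) = -8p - 2
  the batter's expected payoff from sit Fastball: p·9 + (1−p)·(-3) = 12p - 3
  -8p - 2 = 12p - 3  ⇒  -20p = -1  ⇒  p = 1/20.
In a mixed equilibrium the pitcher is indifferent between Fastball and Curveball; this condition fixes q.
  the pitcher's payoff to Fastball: q·(-2) + (1−q)·1 = -3q + 1
  the pitcher's payoff to Curveball: q·(-11) + (1−q)·8 = -19q + 8
  -3q + 1 = -19q + 8  ⇒  16q = 7  ⇒  q = 7/16.

p = 1/20, q = 7/16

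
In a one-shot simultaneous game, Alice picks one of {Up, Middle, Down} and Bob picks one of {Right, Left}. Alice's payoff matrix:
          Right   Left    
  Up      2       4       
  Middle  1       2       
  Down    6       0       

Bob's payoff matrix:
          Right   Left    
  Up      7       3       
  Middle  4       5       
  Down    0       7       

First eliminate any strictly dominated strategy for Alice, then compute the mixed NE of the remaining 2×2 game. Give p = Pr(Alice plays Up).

p = 7/11

Alice's strategy Middle is strictly dominated by Up: 2 > 1 and 4 > 2. Eliminate Middle.
For Bob to be willing to mix, Bob must be indifferent between Right and Left, which pins down Alice's mix.
  Bob's expected payoff from Right: p·7 + (1−p)·0 = 7p
  Bob's expected payoff from Left: p·3 + (1−p)·7 = -4p + 7
  7p = -4p + 7  ⇒  11p = 7  ⇒  p = 7/11.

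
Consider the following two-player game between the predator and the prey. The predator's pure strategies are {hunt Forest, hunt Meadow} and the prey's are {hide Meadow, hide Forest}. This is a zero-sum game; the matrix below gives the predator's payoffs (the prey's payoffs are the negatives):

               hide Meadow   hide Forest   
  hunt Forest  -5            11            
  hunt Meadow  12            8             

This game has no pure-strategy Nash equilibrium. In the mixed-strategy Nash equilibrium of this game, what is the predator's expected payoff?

The prey's mix must leave the predator indifferent between hunt Forest and hunt Meadow.
  the predator's payoff to hunt Forest: q·(-5) + (1−q)·11 = -16q + 11
  the predator's payoff to hunt Meadow: q·12 + (1−q)·8 = 4q + 8
  -16q + 11 = 4q + 8  ⇒  -20q = -3  ⇒  q = 3/20.
At equilibrium the predator is indifferent across rows, so the predator's payoff equals the payoff from hunt Forest: (3/20)·(-5) + (17/20)·11 = 43/5.

43/5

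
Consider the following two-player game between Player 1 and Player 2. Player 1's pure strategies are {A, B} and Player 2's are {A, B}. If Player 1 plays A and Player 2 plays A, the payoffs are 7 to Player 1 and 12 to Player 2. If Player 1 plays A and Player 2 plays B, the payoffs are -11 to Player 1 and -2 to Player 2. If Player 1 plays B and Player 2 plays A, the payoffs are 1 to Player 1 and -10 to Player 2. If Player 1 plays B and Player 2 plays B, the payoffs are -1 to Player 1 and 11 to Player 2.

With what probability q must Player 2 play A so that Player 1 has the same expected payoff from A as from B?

In a mixed equilibrium Player 1 is indifferent between A and B; this condition fixes q.
  Player 1's payoff from A: q·7 + (1−q)·(-11) = 18q - 11
  Player 1's payoff from B: q·1 + (1−q)·(-1) = 2q - 1
  18q - 11 = 2q - 1  ⇒  16q = 10  ⇒  q = 5/8.

q = 5/8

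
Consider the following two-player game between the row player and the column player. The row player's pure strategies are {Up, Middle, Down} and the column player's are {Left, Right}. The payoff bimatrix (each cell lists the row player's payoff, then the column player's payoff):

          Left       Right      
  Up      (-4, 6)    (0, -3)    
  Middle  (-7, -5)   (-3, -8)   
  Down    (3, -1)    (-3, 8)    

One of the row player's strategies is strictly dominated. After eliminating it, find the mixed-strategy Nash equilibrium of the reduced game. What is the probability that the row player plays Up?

The row player's strategy Middle is strictly dominated by Up: -4 > -7 and 0 > -3. Eliminate Middle.
The row player's mix must leave the column player indifferent between Left and Right.
  the column player's expected payoff from Left: p·6 + (1−p)·(-1) = 7p - 1
  the column player's expected payoff from Right: p·(-3) + (1−p)·8 = -11p + 8
  7p - 1 = -11p + 8  ⇒  18p = 9  ⇒  p = 1/2.

p = 1/2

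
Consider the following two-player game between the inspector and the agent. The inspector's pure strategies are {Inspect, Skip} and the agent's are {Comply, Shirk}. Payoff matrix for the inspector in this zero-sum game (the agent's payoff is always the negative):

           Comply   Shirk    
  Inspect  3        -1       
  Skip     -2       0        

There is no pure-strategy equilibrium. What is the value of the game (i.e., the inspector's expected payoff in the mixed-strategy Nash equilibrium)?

v = -1/3

For the inspector to be willing to mix, the inspector must be indifferent between Inspect and Skip, which pins down the agent's mix.
  the inspector's expected payoff from Inspect: q·3 + (1−q)·(-1) = 4q - 1
  the inspector's expected payoff from Skip: q·(-2) + (1−q)·0 = -2q
  4q - 1 = -2q  ⇒  6q = 1  ⇒  q = 1/6.
The value is the inspector's expected payoff against this mix (using Inspect): (1/6)·3 + (5/6)·(-1) = -1/3.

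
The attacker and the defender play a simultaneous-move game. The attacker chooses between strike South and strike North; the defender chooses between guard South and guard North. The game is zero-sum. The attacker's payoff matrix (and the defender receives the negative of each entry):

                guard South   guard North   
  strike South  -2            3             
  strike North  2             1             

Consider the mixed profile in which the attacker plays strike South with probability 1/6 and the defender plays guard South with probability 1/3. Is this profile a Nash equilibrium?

Check the defender's indifference given the attacker's mix p = 1/6:
  payoff from guard South = -4/3; payoff from guard North = -4/3 — equal.
Check the attacker's indifference given the defender's mix q = 1/3:
  payoff from strike South = 4/3; payoff from strike North = 4/3 — equal.
Both players are indifferent, so neither can profitably deviate.

Yes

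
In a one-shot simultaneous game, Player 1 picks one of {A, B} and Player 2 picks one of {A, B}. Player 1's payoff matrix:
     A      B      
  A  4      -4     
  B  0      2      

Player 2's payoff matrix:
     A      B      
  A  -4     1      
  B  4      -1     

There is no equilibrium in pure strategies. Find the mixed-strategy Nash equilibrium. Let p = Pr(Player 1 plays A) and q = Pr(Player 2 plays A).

Player 2's indifference between A and B determines Player 1's mixing probability p:
  Player 2's payoff from A: p·(-4) + (1−p)·4 = -8p + 4
  Player 2's payoff from B: p·1 + (1−p)·(-1) = 2p - 1
  -8p + 4 = 2p - 1  ⇒  -10p = -5  ⇒  p = 1/2.
For Player 1 to be willing to mix, Player 1 must be indifferent between A and B, which pins down Player 2's mix.
  Player 1's payoff from A: q·4 + (1−q)·(-4) = 8q - 4
  Player 1's payoff from B: q·0 + (1−q)·2 = -2q + 2
  8q - 4 = -2q + 2  ⇒  10q = 6  ⇒  q = 3/5.

p = 1/2, q = 3/5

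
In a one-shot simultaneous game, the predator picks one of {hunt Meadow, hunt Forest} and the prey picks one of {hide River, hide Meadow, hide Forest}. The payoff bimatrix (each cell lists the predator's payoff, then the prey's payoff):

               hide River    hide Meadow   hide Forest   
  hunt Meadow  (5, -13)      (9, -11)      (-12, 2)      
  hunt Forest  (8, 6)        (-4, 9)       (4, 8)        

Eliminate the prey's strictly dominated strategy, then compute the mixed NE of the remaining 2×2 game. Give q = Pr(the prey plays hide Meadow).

The prey's strategy hide River is strictly dominated by hide Meadow: -11 > -13 and 9 > 6. Eliminate hide River.
For the predator to be willing to mix, the predator must be indifferent between hunt Meadow and hunt Forest, which pins down the prey's mix.
  the predator's payoff from hunt Meadow: q·9 + (1−q)·(-12) = 21q - 12
  the predator's payoff from hunt Forest: q·(-4) + (1−q)·4 = -8q + 4
  21q - 12 = -8q + 4  ⇒  29q = 16  ⇒  q = 16/29.

q = 16/29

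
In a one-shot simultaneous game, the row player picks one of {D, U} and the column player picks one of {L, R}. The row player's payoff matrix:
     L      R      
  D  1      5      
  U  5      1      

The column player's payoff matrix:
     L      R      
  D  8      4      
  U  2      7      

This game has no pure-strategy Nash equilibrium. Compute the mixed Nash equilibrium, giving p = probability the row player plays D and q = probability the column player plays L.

In a mixed equilibrium the column player is indifferent between L and R; this condition fixes p.
  the column player's payoff to L: p·8 + (1−p)·2 = 6p + 2
  the column player's payoff to R: p·4 + (1−p)·7 = -3p + 7
  6p + 2 = -3p + 7  ⇒  9p = 5  ⇒  p = 5/9.
The column player's mix must leave the row player indifferent between D and U.
  the row player's expected payoff from D: q·1 + (1−q)·5 = -4q + 5
  the row player's expected payoff from U: q·5 + (1−q)·1 = 4q + 1
  -4q + 5 = 4q + 1  ⇒  -8q = -4  ⇒  q = 1/2.

p = 5/9, q = 1/2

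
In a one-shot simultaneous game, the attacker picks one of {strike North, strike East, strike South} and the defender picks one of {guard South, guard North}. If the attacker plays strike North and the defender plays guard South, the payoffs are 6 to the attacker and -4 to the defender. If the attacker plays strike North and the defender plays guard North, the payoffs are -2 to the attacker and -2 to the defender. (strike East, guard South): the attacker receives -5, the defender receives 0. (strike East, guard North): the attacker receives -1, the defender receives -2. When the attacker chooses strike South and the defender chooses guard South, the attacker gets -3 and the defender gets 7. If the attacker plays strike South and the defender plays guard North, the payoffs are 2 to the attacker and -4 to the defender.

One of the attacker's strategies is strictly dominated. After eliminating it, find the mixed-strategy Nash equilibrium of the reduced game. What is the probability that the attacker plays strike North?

The attacker's strategy strike East is strictly dominated by strike South: -3 > -5 and 2 > -1. Eliminate strike East.
For the defender to be willing to mix, the defender must be indifferent between guard South and guard North, which pins down the attacker's mix.
  the defender's payoff to guard South: p·(-4) + (1−p)·7 = -11p + 7
  the defender's payoff to guard North: p·(-2) + (1−p)·(-4) = 2p - 4
  -11p + 7 = 2p - 4  ⇒  -13p = -11  ⇒  p = 11/13.

p = 11/13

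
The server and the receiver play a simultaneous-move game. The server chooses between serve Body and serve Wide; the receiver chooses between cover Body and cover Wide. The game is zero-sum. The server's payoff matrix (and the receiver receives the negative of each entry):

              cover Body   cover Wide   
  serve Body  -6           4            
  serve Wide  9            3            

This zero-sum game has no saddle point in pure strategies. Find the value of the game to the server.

The receiver's mix must leave the server indifferent between serve Body and serve Wide.
  the server's expected payoff from serve Body: q·(-6) + (1−q)·4 = -10q + 4
  the server's expected payoff from serve Wide: q·9 + (1−q)·3 = 6q + 3
  -10q + 4 = 6q + 3  ⇒  -16q = -1  ⇒  q = 1/16.
The value is the server's expected payoff against this mix (using serve Body): (1/16)·(-6) + (15/16)·4 = 27/8.

v = 27/8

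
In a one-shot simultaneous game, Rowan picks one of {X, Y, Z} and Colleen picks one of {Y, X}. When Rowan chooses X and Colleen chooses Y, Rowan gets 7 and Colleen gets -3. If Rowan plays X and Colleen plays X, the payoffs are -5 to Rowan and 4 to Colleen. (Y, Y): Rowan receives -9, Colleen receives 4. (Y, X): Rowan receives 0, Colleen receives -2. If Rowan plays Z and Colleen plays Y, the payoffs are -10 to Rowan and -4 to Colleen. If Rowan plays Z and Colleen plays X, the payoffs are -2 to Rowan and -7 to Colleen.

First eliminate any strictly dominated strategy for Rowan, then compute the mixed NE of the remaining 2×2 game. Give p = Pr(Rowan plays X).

p = 6/13

Rowan's strategy Z is strictly dominated by Y: -9 > -10 and 0 > -2. Eliminate Z.
In a mixed equilibrium Colleen is indifferent between Y and X; this condition fixes p.
  Colleen's expected payoff from Y: p·(-3) + (1−p)·4 = -7p + 4
  Colleen's expected payoff from X: p·4 + (1−p)·(-2) = 6p - 2
  -7p + 4 = 6p - 2  ⇒  -13p = -6  ⇒  p = 6/13.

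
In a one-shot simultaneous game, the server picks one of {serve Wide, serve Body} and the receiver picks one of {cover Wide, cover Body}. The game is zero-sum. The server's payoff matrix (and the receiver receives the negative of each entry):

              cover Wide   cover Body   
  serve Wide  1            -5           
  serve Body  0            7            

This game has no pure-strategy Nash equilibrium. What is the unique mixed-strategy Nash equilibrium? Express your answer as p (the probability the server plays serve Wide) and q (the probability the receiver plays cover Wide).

In a mixed equilibrium the receiver is indifferent between cover Wide and cover Body; this condition fixes p.
  the receiver's payoff to cover Wide: p·(-1) + (1−p)·0 = -p
  the receiver's payoff to cover Body: p·5 + (1−p)·(-7) = 12p - 7
  -p = 12p - 7  ⇒  -13p = -7  ⇒  p = 7/13.
For the server to be willing to mix, the server must be indifferent between serve Wide and serve Body, which pins down the receiver's mix.
  the server's expected payoff from serve Wide: q·1 + (1−q)·(-5) = 6q - 5
  the server's expected payoff from serve Body: q·0 + (1−q)·7 = -7q + 7
  6q - 5 = -7q + 7  ⇒  13q = 12  ⇒  q = 12/13.

p = 7/13, q = 12/13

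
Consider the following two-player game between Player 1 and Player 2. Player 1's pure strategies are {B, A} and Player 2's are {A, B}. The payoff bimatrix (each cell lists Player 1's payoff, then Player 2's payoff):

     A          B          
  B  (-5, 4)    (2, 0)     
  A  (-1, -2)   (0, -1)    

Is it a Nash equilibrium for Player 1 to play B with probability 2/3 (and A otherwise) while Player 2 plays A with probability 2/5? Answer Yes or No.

Given Player 1's mix p = 2/3, Player 2's payoff from A is 2 but from B is -1/3. Player 2 strictly prefers A, so Player 2 would not mix.
So the proposed profile is not a Nash equilibrium.

No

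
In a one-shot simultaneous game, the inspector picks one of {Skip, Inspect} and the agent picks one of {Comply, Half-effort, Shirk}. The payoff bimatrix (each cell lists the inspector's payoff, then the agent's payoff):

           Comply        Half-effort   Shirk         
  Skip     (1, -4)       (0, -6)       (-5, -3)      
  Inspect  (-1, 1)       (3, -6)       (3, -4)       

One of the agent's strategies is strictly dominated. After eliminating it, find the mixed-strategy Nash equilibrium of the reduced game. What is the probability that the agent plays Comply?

The agent's strategy Half-effort is strictly dominated by Shirk: -3 > -6 and -4 > -6. Eliminate Half-effort.
In a mixed equilibrium the inspector is indifferent between Skip and Inspect; this condition fixes q.
  the inspector's payoff to Skip: q·1 + (1−q)·(-5) = 6q - 5
  the inspector's payoff to Inspect: q·(-1) + (1−q)·3 = -4q + 3
  6q - 5 = -4q + 3  ⇒  10q = 8  ⇒  q = 4/5.

q = 4/5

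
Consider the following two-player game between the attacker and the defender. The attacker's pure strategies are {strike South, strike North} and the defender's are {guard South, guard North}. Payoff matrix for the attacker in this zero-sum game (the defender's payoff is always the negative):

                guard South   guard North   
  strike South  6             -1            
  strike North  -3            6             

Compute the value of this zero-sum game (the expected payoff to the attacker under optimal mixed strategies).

v = 33/16

Set the attacker's expected payoff from strike South equal to that from strike North:
  the attacker's expected payoff from strike South: q·6 + (1−q)·(-1) = 7q - 1
  the attacker's expected payoff from strike North: q·(-3) + (1−q)·6 = -9q + 6
  7q - 1 = -9q + 6  ⇒  16q = 7  ⇒  q = 7/16.
The value is the attacker's expected payoff against this mix (using strike South): (7/16)·6 + (9/16)·(-1) = 33/16.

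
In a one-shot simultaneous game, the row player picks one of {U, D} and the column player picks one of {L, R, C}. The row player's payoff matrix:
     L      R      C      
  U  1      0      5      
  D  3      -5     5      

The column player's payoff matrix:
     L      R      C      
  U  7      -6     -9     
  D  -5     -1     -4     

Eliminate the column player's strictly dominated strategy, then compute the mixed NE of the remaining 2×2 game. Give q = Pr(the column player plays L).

The column player's strategy C is strictly dominated by R: -6 > -9 and -1 > -4. Eliminate C.
For the row player to be willing to mix, the row player must be indifferent between U and D, which pins down the column player's mix.
  the row player's expected payoff from U: q·1 + (1−q)·0 = q
  the row player's expected payoff from D: q·3 + (1−q)·(-5) = 8q - 5
  q = 8q - 5  ⇒  -7q = -5  ⇒  q = 5/7.

q = 5/7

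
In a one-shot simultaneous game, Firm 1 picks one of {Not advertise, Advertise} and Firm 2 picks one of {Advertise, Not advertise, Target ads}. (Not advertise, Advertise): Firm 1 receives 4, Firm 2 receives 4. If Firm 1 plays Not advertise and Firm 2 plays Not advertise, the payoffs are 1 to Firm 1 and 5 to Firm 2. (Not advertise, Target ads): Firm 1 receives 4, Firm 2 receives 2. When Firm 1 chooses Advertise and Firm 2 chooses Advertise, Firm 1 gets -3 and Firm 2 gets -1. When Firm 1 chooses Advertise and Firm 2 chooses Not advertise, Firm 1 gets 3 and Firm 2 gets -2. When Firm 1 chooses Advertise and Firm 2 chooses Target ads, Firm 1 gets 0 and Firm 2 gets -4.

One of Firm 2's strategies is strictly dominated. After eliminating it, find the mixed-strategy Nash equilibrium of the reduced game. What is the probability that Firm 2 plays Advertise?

q = 2/9

Firm 2's strategy Target ads is strictly dominated by Not advertise: 5 > 2 and -2 > -4. Eliminate Target ads.
Firm 2's mix must leave Firm 1 indifferent between Not advertise and Advertise.
  Firm 1's payoff to Not advertise: q·4 + (1−q)·1 = 3q + 1
  Firm 1's payoff to Advertise: q·(-3) + (1−q)·3 = -6q + 3
  3q + 1 = -6q + 3  ⇒  9q = 2  ⇒  q = 2/9.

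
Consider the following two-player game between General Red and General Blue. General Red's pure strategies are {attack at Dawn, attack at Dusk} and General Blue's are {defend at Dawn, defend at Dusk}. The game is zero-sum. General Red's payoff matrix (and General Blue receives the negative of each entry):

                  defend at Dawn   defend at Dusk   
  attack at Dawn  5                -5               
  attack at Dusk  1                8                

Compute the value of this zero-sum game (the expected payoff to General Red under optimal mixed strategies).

v = 45/17

General Red's indifference between attack at Dawn and attack at Dusk determines General Blue's mixing probability q:
  General Red's payoff from attack at Dawn: q·5 + (1−q)·(-5) = 10q - 5
  General Red's payoff from attack at Dusk: q·1 + (1−q)·8 = -7q + 8
  10q - 5 = -7q + 8  ⇒  17q = 13  ⇒  q = 13/17.
The value is General Red's expected payoff against this mix (using attack at Dawn): (13/17)·5 + (4/17)·(-5) = 45/17.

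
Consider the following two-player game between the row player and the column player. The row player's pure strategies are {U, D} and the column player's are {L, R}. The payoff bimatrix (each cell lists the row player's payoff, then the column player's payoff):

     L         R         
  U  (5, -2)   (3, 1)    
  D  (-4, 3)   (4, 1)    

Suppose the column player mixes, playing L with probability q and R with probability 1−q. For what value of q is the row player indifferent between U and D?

For the row player to be willing to mix, the row player must be indifferent between U and D, which pins down the column player's mix.
  the row player's payoff to U: q·5 + (1−q)·3 = 2q + 3
  the row player's payoff to D: q·(-4) + (1−q)·4 = -8q + 4
  2q + 3 = -8q + 4  ⇒  10q = 1  ⇒  q = 1/10.

q = 1/10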